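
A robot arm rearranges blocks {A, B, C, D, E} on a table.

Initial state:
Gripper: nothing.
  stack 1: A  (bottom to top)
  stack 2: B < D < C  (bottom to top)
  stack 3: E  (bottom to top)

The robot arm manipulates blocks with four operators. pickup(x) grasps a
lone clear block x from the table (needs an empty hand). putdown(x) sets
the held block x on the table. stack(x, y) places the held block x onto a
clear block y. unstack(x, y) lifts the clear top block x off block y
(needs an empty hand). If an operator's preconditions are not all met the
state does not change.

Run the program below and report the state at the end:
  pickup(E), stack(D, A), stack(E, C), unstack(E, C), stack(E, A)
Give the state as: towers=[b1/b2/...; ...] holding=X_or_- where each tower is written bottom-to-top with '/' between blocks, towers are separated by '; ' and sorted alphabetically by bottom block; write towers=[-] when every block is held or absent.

towers=[A/E; B/D/C] holding=-

step 1 (pickup(E)): towers=[A; B/D/C] holding=E
step 2 (stack(D, A)) [no-op]: towers=[A; B/D/C] holding=E
step 3 (stack(E, C)): towers=[A; B/D/C/E] holding=-
step 4 (unstack(E, C)): towers=[A; B/D/C] holding=E
step 5 (stack(E, A)): towers=[A/E; B/D/C] holding=-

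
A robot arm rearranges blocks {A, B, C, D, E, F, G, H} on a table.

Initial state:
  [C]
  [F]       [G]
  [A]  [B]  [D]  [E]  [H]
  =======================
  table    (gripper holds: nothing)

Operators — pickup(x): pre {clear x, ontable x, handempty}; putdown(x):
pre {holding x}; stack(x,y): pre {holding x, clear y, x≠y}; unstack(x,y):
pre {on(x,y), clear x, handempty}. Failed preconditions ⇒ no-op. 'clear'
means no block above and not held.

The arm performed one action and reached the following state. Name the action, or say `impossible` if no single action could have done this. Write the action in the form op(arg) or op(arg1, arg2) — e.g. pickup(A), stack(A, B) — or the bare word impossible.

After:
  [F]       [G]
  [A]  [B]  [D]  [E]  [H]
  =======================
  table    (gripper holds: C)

target: towers=[A/F; B; D/G; E; H] holding=C
     unstack(G, D) → towers=[A/F/C; B; D; E; H] holding=G
         pickup(E) → towers=[A/F/C; B; D/G; H] holding=E
         pickup(H) → towers=[A/F/C; B; D/G; E] holding=H
         pickup(B) → towers=[A/F/C; D/G; E; H] holding=B
     unstack(C, F) → towers=[A/F; B; D/G; E; H] holding=C  ← match

unstack(C, F)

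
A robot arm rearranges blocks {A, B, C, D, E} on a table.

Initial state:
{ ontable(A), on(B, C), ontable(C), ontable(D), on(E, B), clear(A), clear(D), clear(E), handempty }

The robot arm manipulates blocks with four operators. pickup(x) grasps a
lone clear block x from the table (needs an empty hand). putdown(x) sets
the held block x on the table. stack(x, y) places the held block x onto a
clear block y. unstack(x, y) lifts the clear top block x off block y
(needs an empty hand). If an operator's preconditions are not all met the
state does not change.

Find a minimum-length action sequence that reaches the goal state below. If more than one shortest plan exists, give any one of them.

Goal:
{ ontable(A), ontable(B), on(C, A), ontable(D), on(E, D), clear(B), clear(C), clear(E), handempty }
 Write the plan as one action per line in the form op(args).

unstack(E, B)
stack(E, D)
unstack(B, C)
putdown(B)
pickup(C)
stack(C, A)

step 1 (unstack(E, B)): towers=[A; C/B; D] holding=E
step 2 (stack(E, D)): towers=[A; C/B; D/E] holding=-
step 3 (unstack(B, C)): towers=[A; C; D/E] holding=B
step 4 (putdown(B)): towers=[A; B; C; D/E] holding=-
step 5 (pickup(C)): towers=[A; B; D/E] holding=C
step 6 (stack(C, A)): towers=[A/C; B; D/E] holding=-
goal check: towers=[A/C; B; D/E] holding=- — reached (length 6, optimal by BFS)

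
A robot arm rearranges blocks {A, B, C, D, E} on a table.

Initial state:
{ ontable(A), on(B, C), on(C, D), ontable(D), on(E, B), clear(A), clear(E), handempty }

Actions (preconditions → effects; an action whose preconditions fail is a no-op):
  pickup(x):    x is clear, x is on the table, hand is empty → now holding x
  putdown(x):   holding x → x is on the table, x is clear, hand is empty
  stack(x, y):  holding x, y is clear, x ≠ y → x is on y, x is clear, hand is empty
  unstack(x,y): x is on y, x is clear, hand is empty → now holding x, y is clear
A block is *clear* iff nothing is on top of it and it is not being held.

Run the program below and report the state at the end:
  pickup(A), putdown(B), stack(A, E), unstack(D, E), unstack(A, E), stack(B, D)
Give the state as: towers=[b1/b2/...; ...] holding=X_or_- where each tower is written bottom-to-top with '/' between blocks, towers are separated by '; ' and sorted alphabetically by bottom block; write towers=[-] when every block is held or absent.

step 1 (pickup(A)): towers=[D/C/B/E] holding=A
step 2 (putdown(B)) [no-op]: towers=[D/C/B/E] holding=A
step 3 (stack(A, E)): towers=[D/C/B/E/A] holding=-
step 4 (unstack(D, E)) [no-op]: towers=[D/C/B/E/A] holding=-
step 5 (unstack(A, E)): towers=[D/C/B/E] holding=A
step 6 (stack(B, D)) [no-op]: towers=[D/C/B/E] holding=A

towers=[D/C/B/E] holding=A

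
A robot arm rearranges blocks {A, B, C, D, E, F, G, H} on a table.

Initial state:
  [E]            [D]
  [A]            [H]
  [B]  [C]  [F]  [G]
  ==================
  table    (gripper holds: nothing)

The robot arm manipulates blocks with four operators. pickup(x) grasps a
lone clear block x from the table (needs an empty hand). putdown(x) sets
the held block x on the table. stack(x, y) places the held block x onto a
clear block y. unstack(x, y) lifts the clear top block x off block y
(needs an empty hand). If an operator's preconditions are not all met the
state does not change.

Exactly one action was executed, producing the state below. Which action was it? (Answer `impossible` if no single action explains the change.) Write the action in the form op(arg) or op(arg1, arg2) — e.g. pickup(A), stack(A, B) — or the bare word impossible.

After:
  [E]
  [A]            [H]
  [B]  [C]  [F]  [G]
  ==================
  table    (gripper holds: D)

target: towers=[B/A/E; C; F; G/H] holding=D
     unstack(E, A) → towers=[B/A; C; F; G/H/D] holding=E
         pickup(F) → towers=[B/A/E; C; G/H/D] holding=F
     unstack(D, H) → towers=[B/A/E; C; F; G/H] holding=D  ← match
         pickup(C) → towers=[B/A/E; F; G/H/D] holding=C

unstack(D, H)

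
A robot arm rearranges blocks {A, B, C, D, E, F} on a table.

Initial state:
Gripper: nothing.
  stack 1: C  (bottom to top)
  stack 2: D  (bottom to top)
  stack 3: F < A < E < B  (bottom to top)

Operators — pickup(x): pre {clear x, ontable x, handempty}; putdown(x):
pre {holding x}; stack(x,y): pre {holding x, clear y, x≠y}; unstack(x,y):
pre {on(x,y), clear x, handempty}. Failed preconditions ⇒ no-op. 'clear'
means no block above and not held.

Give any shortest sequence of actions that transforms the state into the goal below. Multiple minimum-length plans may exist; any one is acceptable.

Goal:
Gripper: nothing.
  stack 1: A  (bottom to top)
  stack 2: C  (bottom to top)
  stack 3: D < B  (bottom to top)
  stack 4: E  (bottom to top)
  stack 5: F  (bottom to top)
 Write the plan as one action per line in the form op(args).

step 1 (unstack(B, E)): towers=[C; D; F/A/E] holding=B
step 2 (stack(B, D)): towers=[C; D/B; F/A/E] holding=-
step 3 (unstack(E, A)): towers=[C; D/B; F/A] holding=E
step 4 (putdown(E)): towers=[C; D/B; E; F/A] holding=-
step 5 (unstack(A, F)): towers=[C; D/B; E; F] holding=A
step 6 (putdown(A)): towers=[A; C; D/B; E; F] holding=-
goal check: towers=[A; C; D/B; E; F] holding=- — reached (length 6, optimal by BFS)

unstack(B, E)
stack(B, D)
unstack(E, A)
putdown(E)
unstack(A, F)
putdown(A)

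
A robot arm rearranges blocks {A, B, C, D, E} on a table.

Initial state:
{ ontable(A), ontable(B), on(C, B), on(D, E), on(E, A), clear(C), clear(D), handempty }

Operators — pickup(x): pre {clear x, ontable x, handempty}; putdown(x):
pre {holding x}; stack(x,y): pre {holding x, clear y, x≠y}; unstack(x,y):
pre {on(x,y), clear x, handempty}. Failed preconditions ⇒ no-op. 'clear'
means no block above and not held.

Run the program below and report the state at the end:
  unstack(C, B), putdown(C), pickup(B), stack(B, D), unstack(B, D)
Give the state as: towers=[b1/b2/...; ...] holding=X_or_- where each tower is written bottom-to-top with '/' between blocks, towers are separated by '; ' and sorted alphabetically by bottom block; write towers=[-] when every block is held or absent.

step 1 (unstack(C, B)): towers=[A/E/D; B] holding=C
step 2 (putdown(C)): towers=[A/E/D; B; C] holding=-
step 3 (pickup(B)): towers=[A/E/D; C] holding=B
step 4 (stack(B, D)): towers=[A/E/D/B; C] holding=-
step 5 (unstack(B, D)): towers=[A/E/D; C] holding=B

towers=[A/E/D; C] holding=B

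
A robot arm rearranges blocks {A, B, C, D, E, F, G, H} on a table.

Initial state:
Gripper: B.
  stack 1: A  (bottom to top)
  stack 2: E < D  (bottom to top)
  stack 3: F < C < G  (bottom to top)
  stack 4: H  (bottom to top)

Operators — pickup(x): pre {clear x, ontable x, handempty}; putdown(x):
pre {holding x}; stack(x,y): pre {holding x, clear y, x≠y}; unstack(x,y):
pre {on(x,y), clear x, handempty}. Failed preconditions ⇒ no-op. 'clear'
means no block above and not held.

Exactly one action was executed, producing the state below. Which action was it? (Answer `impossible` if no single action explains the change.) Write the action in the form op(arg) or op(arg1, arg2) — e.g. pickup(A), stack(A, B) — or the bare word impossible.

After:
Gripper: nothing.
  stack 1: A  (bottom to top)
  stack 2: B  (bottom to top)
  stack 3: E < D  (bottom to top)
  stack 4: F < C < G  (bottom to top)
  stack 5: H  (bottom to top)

target: towers=[A; B; E/D; F/C/G; H] holding=-
        putdown(B) → towers=[A; B; E/D; F/C/G; H] holding=-  ← match
       stack(B, G) → towers=[A; E/D; F/C/G/B; H] holding=-
       stack(B, A) → towers=[A/B; E/D; F/C/G; H] holding=-
       stack(B, H) → towers=[A; E/D; F/C/G; H/B] holding=-
       stack(B, D) → towers=[A; E/D/B; F/C/G; H] holding=-

putdown(B)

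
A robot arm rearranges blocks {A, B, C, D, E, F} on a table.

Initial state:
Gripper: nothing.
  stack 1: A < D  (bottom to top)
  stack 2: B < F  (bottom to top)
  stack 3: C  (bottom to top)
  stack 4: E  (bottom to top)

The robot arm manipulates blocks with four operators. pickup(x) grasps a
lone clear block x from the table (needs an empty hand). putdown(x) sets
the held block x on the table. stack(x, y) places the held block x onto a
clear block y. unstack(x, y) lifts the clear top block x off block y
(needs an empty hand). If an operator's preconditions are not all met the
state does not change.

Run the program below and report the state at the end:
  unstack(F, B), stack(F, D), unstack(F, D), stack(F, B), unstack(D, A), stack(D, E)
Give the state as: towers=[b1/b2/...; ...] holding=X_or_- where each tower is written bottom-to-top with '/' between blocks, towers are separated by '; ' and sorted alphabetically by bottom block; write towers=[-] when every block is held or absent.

step 1 (unstack(F, B)): towers=[A/D; B; C; E] holding=F
step 2 (stack(F, D)): towers=[A/D/F; B; C; E] holding=-
step 3 (unstack(F, D)): towers=[A/D; B; C; E] holding=F
step 4 (stack(F, B)): towers=[A/D; B/F; C; E] holding=-
step 5 (unstack(D, A)): towers=[A; B/F; C; E] holding=D
step 6 (stack(D, E)): towers=[A; B/F; C; E/D] holding=-

towers=[A; B/F; C; E/D] holding=-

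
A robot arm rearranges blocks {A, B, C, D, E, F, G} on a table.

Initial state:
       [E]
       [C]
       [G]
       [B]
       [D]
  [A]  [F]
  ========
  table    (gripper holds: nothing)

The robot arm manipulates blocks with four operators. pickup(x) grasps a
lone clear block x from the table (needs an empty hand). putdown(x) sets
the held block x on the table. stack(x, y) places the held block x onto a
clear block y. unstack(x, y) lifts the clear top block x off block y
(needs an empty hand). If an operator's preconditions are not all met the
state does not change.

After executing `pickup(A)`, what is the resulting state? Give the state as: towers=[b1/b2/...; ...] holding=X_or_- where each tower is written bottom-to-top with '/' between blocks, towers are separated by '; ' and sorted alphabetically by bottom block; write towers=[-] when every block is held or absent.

towers=[F/D/B/G/C/E] holding=A

before: towers=[A; F/D/B/G/C/E] holding=-
pre[pickup(A)]: clear(A) ok, ontable(A) ok, handempty ok
all met → apply pickup(A)
after:  towers=[F/D/B/G/C/E] holding=A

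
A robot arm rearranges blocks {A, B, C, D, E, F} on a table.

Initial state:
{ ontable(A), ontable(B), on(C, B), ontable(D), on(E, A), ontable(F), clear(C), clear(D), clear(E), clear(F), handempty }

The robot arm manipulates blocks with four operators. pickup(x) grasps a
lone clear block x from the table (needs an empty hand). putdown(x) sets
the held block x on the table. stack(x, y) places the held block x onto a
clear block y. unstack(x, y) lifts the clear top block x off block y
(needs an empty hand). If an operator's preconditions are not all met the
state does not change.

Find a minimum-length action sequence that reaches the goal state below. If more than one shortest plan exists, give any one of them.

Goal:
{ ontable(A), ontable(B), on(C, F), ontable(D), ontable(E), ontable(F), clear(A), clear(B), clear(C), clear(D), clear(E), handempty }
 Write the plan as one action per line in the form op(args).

unstack(E, A)
putdown(E)
unstack(C, B)
stack(C, F)

step 1 (unstack(E, A)): towers=[A; B/C; D; F] holding=E
step 2 (putdown(E)): towers=[A; B/C; D; E; F] holding=-
step 3 (unstack(C, B)): towers=[A; B; D; E; F] holding=C
step 4 (stack(C, F)): towers=[A; B; D; E; F/C] holding=-
goal check: towers=[A; B; D; E; F/C] holding=- — reached (length 4, optimal by BFS)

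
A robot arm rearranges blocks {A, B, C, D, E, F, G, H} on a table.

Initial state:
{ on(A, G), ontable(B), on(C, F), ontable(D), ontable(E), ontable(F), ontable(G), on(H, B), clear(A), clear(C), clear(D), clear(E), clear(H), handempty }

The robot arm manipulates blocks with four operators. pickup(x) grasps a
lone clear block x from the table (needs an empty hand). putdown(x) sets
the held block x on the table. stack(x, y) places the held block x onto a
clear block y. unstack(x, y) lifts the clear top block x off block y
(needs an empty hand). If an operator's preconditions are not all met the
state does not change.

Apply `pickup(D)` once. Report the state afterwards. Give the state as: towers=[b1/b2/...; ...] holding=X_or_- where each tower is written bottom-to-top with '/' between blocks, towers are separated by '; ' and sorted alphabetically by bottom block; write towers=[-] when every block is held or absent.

towers=[B/H; E; F/C; G/A] holding=D

before: towers=[B/H; D; E; F/C; G/A] holding=-
pre[pickup(D)]: clear(D) ✓, ontable(D) ✓, handempty ✓
all met → apply pickup(D)
after:  towers=[B/H; E; F/C; G/A] holding=D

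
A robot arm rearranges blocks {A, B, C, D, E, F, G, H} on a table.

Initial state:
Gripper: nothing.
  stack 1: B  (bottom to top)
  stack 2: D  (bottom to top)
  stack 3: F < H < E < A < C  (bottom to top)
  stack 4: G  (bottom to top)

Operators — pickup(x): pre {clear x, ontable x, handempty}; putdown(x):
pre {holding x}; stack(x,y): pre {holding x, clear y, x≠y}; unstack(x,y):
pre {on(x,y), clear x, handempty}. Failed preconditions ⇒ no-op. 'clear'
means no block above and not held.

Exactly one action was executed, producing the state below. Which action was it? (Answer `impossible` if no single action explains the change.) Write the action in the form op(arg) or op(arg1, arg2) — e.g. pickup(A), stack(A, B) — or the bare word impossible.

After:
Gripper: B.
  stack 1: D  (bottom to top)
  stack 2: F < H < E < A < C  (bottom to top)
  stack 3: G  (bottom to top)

pickup(B)

target: towers=[D; F/H/E/A/C; G] holding=B
         pickup(G) → towers=[B; D; F/H/E/A/C] holding=G
         pickup(B) → towers=[D; F/H/E/A/C; G] holding=B  ← match
         pickup(D) → towers=[B; F/H/E/A/C; G] holding=D
     unstack(C, A) → towers=[B; D; F/H/E/A; G] holding=C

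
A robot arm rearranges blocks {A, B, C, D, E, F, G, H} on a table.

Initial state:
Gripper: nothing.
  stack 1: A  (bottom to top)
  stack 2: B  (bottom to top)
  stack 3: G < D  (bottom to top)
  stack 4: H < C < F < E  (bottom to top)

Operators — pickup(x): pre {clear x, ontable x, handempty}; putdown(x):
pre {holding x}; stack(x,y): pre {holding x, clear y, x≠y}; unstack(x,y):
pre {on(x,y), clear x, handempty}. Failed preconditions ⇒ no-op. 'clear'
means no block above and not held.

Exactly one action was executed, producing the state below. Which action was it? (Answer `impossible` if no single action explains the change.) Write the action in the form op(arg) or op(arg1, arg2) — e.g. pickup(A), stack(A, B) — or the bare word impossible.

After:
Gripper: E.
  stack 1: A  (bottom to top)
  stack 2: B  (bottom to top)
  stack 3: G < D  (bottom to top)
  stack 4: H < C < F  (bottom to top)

unstack(E, F)

target: towers=[A; B; G/D; H/C/F] holding=E
         pickup(A) → towers=[B; G/D; H/C/F/E] holding=A
     unstack(E, F) → towers=[A; B; G/D; H/C/F] holding=E  ← match
         pickup(B) → towers=[A; G/D; H/C/F/E] holding=B
     unstack(D, G) → towers=[A; B; G; H/C/F/E] holding=D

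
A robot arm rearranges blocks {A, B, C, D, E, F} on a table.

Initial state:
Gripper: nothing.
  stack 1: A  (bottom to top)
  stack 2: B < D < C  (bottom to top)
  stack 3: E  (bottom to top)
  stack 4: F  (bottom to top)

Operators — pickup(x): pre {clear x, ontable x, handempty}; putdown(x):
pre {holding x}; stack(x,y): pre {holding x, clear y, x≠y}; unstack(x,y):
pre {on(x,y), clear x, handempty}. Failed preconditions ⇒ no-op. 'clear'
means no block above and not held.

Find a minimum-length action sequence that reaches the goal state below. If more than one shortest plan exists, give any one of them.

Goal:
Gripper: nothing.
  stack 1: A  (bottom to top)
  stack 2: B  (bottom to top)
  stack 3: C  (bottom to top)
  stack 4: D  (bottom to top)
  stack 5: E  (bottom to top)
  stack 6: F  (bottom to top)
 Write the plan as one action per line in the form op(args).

unstack(C, D)
putdown(C)
unstack(D, B)
putdown(D)

step 1 (unstack(C, D)): towers=[A; B/D; E; F] holding=C
step 2 (putdown(C)): towers=[A; B/D; C; E; F] holding=-
step 3 (unstack(D, B)): towers=[A; B; C; E; F] holding=D
step 4 (putdown(D)): towers=[A; B; C; D; E; F] holding=-
goal check: towers=[A; B; C; D; E; F] holding=- — reached (length 4, optimal by BFS)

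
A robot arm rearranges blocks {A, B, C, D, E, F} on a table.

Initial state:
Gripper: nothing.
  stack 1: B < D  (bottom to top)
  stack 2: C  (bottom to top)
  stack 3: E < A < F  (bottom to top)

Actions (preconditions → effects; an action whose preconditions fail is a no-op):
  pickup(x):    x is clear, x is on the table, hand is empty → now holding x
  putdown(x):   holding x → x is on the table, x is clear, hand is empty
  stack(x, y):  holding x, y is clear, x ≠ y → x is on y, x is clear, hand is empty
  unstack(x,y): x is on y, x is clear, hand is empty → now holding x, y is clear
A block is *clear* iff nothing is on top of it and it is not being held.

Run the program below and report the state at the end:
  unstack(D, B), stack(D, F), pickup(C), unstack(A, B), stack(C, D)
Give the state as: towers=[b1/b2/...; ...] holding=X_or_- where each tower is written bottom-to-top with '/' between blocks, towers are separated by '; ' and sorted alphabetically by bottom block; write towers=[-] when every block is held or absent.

towers=[B; E/A/F/D/C] holding=-

step 1 (unstack(D, B)): towers=[B; C; E/A/F] holding=D
step 2 (stack(D, F)): towers=[B; C; E/A/F/D] holding=-
step 3 (pickup(C)): towers=[B; E/A/F/D] holding=C
step 4 (unstack(A, B)) [no-op]: towers=[B; E/A/F/D] holding=C
step 5 (stack(C, D)): towers=[B; E/A/F/D/C] holding=-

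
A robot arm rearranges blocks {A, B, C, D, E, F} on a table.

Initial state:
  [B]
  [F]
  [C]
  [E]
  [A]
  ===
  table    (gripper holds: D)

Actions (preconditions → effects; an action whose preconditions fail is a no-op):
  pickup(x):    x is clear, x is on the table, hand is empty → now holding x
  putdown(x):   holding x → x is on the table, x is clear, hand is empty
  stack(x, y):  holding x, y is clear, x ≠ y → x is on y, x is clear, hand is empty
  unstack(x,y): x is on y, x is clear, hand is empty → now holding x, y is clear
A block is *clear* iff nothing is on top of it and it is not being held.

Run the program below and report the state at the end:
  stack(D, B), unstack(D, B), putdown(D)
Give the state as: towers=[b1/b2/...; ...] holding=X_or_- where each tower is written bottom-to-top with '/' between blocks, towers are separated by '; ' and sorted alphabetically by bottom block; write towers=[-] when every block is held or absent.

step 1 (stack(D, B)): towers=[A/E/C/F/B/D] holding=-
step 2 (unstack(D, B)): towers=[A/E/C/F/B] holding=D
step 3 (putdown(D)): towers=[A/E/C/F/B; D] holding=-

towers=[A/E/C/F/B; D] holding=-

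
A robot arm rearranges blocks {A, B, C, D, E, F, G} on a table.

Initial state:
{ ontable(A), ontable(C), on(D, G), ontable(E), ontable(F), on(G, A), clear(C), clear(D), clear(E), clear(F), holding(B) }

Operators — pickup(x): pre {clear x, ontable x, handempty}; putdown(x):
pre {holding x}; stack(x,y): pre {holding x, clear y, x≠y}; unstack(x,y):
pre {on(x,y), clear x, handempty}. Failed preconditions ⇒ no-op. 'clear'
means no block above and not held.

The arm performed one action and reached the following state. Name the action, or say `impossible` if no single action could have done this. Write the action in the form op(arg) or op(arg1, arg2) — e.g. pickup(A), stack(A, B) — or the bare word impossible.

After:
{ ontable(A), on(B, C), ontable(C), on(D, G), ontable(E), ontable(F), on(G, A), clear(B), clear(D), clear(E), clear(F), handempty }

stack(B, C)

target: towers=[A/G/D; C/B; E; F] holding=-
        putdown(B) → towers=[A/G/D; B; C; E; F] holding=-
       stack(B, F) → towers=[A/G/D; C; E; F/B] holding=-
       stack(B, D) → towers=[A/G/D/B; C; E; F] holding=-
       stack(B, E) → towers=[A/G/D; C; E/B; F] holding=-
       stack(B, C) → towers=[A/G/D; C/B; E; F] holding=-  ← match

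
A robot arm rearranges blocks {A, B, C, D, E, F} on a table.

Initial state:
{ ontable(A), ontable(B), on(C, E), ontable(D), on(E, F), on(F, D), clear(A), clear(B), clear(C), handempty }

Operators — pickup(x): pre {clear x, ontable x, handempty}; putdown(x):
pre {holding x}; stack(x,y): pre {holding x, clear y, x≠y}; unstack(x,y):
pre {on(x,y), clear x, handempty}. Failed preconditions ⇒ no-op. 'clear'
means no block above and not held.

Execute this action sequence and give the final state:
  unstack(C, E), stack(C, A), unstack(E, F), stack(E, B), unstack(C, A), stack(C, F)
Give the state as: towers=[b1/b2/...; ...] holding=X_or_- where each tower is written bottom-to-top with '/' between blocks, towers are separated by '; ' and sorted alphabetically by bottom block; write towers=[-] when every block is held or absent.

towers=[A; B/E; D/F/C] holding=-

step 1 (unstack(C, E)): towers=[A; B; D/F/E] holding=C
step 2 (stack(C, A)): towers=[A/C; B; D/F/E] holding=-
step 3 (unstack(E, F)): towers=[A/C; B; D/F] holding=E
step 4 (stack(E, B)): towers=[A/C; B/E; D/F] holding=-
step 5 (unstack(C, A)): towers=[A; B/E; D/F] holding=C
step 6 (stack(C, F)): towers=[A; B/E; D/F/C] holding=-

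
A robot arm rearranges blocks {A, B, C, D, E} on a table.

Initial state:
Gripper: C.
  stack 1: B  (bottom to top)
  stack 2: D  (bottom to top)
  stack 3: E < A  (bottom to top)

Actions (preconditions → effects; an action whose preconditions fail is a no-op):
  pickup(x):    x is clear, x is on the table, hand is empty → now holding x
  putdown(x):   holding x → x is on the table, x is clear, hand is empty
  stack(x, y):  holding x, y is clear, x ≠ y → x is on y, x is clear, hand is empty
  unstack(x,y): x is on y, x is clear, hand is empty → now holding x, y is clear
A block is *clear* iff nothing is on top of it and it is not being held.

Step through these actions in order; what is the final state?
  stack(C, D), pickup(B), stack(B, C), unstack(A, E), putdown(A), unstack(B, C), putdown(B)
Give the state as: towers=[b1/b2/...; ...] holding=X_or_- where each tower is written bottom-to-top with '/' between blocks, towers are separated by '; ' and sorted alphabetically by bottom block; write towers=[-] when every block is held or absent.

step 1 (stack(C, D)): towers=[B; D/C; E/A] holding=-
step 2 (pickup(B)): towers=[D/C; E/A] holding=B
step 3 (stack(B, C)): towers=[D/C/B; E/A] holding=-
step 4 (unstack(A, E)): towers=[D/C/B; E] holding=A
step 5 (putdown(A)): towers=[A; D/C/B; E] holding=-
step 6 (unstack(B, C)): towers=[A; D/C; E] holding=B
step 7 (putdown(B)): towers=[A; B; D/C; E] holding=-

towers=[A; B; D/C; E] holding=-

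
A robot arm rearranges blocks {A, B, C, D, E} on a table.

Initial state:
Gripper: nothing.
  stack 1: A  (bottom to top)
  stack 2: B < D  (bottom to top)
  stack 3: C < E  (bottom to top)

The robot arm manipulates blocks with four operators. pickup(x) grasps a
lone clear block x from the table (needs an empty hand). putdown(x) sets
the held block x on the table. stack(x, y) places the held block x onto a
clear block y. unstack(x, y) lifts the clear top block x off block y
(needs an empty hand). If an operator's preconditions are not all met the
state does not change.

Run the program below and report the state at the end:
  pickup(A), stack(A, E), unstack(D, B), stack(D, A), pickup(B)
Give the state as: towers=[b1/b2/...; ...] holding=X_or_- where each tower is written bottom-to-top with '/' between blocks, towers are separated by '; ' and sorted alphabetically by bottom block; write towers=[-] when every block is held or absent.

step 1 (pickup(A)): towers=[B/D; C/E] holding=A
step 2 (stack(A, E)): towers=[B/D; C/E/A] holding=-
step 3 (unstack(D, B)): towers=[B; C/E/A] holding=D
step 4 (stack(D, A)): towers=[B; C/E/A/D] holding=-
step 5 (pickup(B)): towers=[C/E/A/D] holding=B

towers=[C/E/A/D] holding=B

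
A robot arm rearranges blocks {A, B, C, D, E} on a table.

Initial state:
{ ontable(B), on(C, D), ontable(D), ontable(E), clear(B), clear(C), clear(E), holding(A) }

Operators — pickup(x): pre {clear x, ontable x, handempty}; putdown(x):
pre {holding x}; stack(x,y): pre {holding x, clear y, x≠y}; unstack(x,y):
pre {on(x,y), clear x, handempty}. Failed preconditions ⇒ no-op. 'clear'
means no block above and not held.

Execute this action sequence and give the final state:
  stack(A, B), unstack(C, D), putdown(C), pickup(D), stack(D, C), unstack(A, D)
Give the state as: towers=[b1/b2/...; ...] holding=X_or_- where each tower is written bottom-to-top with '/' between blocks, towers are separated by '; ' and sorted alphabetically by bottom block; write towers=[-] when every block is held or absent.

step 1 (stack(A, B)): towers=[B/A; D/C; E] holding=-
step 2 (unstack(C, D)): towers=[B/A; D; E] holding=C
step 3 (putdown(C)): towers=[B/A; C; D; E] holding=-
step 4 (pickup(D)): towers=[B/A; C; E] holding=D
step 5 (stack(D, C)): towers=[B/A; C/D; E] holding=-
step 6 (unstack(A, D)) [no-op]: towers=[B/A; C/D; E] holding=-

towers=[B/A; C/D; E] holding=-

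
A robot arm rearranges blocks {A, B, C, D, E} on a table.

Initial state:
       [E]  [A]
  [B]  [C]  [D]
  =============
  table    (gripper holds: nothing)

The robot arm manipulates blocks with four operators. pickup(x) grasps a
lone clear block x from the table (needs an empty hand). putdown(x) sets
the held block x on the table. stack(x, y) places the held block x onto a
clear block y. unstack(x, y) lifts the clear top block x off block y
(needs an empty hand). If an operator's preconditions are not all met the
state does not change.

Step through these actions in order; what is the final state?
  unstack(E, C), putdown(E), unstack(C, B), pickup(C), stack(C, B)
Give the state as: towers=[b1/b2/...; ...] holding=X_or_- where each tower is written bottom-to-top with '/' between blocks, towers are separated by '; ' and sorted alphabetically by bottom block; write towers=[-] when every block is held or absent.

step 1 (unstack(E, C)): towers=[B; C; D/A] holding=E
step 2 (putdown(E)): towers=[B; C; D/A; E] holding=-
step 3 (unstack(C, B)) [no-op]: towers=[B; C; D/A; E] holding=-
step 4 (pickup(C)): towers=[B; D/A; E] holding=C
step 5 (stack(C, B)): towers=[B/C; D/A; E] holding=-

towers=[B/C; D/A; E] holding=-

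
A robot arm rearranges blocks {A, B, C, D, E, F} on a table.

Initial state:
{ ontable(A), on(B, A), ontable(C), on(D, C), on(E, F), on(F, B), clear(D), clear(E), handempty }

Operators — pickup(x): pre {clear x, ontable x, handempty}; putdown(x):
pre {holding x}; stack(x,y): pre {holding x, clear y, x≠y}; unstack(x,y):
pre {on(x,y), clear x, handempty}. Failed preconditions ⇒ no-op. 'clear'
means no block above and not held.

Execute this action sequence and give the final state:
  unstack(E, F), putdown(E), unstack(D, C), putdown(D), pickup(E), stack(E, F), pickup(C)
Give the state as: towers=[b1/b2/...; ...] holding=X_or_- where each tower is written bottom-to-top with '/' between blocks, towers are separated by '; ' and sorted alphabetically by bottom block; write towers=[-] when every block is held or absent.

towers=[A/B/F/E; D] holding=C

step 1 (unstack(E, F)): towers=[A/B/F; C/D] holding=E
step 2 (putdown(E)): towers=[A/B/F; C/D; E] holding=-
step 3 (unstack(D, C)): towers=[A/B/F; C; E] holding=D
step 4 (putdown(D)): towers=[A/B/F; C; D; E] holding=-
step 5 (pickup(E)): towers=[A/B/F; C; D] holding=E
step 6 (stack(E, F)): towers=[A/B/F/E; C; D] holding=-
step 7 (pickup(C)): towers=[A/B/F/E; D] holding=C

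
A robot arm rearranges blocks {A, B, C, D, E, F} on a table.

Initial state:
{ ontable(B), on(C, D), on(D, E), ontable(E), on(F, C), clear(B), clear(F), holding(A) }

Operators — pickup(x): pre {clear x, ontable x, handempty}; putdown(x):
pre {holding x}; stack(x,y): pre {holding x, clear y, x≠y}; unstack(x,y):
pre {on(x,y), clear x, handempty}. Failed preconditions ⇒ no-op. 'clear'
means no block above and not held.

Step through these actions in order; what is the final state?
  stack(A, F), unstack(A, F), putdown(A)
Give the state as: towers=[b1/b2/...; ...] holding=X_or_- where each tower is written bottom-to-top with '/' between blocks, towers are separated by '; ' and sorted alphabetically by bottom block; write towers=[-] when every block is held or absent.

towers=[A; B; E/D/C/F] holding=-

step 1 (stack(A, F)): towers=[B; E/D/C/F/A] holding=-
step 2 (unstack(A, F)): towers=[B; E/D/C/F] holding=A
step 3 (putdown(A)): towers=[A; B; E/D/C/F] holding=-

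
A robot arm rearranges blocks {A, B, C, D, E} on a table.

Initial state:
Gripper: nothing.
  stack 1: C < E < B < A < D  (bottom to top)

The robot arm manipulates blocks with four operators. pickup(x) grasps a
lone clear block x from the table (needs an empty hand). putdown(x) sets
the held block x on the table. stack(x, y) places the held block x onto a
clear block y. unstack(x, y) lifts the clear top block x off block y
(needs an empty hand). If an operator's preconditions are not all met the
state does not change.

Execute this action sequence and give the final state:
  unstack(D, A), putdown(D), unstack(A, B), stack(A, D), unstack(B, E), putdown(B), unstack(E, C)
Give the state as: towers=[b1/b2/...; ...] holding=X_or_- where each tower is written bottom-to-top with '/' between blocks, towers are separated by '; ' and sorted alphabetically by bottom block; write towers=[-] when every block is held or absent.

step 1 (unstack(D, A)): towers=[C/E/B/A] holding=D
step 2 (putdown(D)): towers=[C/E/B/A; D] holding=-
step 3 (unstack(A, B)): towers=[C/E/B; D] holding=A
step 4 (stack(A, D)): towers=[C/E/B; D/A] holding=-
step 5 (unstack(B, E)): towers=[C/E; D/A] holding=B
step 6 (putdown(B)): towers=[B; C/E; D/A] holding=-
step 7 (unstack(E, C)): towers=[B; C; D/A] holding=E

towers=[B; C; D/A] holding=E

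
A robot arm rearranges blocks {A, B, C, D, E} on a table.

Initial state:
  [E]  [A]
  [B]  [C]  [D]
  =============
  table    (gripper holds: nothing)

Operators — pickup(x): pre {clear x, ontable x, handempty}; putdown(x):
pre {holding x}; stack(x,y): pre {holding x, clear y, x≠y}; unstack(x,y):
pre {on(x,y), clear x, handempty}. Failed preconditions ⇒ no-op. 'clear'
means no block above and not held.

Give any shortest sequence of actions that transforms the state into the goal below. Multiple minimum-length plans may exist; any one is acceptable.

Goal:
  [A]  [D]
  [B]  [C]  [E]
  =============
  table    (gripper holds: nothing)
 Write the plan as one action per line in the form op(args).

step 1 (unstack(E, B)): towers=[B; C/A; D] holding=E
step 2 (putdown(E)): towers=[B; C/A; D; E] holding=-
step 3 (unstack(A, C)): towers=[B; C; D; E] holding=A
step 4 (stack(A, B)): towers=[B/A; C; D; E] holding=-
step 5 (pickup(D)): towers=[B/A; C; E] holding=D
step 6 (stack(D, C)): towers=[B/A; C/D; E] holding=-
goal check: towers=[B/A; C/D; E] holding=- — reached (length 6, optimal by BFS)

unstack(E, B)
putdown(E)
unstack(A, C)
stack(A, B)
pickup(D)
stack(D, C)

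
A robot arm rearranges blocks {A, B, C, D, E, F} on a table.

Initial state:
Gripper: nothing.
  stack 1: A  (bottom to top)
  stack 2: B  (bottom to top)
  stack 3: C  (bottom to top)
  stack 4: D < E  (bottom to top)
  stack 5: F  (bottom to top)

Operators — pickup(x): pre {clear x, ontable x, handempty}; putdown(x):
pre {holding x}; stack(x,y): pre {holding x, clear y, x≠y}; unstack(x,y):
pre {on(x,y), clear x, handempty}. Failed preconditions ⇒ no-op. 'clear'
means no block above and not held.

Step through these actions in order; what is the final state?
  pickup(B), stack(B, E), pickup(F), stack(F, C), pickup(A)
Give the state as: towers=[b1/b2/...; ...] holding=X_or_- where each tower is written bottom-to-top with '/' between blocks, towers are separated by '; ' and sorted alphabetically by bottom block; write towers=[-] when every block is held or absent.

step 1 (pickup(B)): towers=[A; C; D/E; F] holding=B
step 2 (stack(B, E)): towers=[A; C; D/E/B; F] holding=-
step 3 (pickup(F)): towers=[A; C; D/E/B] holding=F
step 4 (stack(F, C)): towers=[A; C/F; D/E/B] holding=-
step 5 (pickup(A)): towers=[C/F; D/E/B] holding=A

towers=[C/F; D/E/B] holding=A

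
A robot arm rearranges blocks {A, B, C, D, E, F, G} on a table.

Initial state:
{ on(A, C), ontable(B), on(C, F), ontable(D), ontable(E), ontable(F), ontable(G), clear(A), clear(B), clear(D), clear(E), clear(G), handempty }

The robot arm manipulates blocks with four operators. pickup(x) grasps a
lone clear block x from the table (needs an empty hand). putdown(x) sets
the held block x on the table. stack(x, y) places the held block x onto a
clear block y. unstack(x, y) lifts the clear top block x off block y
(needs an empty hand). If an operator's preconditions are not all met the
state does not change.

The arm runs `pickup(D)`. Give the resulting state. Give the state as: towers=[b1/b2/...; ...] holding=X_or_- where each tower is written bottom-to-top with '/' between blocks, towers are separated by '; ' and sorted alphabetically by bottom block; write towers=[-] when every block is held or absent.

towers=[B; E; F/C/A; G] holding=D

before: towers=[B; D; E; F/C/A; G] holding=-
pre[pickup(D)]: clear(D) ✓, ontable(D) ✓, handempty ✓
all met → apply pickup(D)
after:  towers=[B; E; F/C/A; G] holding=D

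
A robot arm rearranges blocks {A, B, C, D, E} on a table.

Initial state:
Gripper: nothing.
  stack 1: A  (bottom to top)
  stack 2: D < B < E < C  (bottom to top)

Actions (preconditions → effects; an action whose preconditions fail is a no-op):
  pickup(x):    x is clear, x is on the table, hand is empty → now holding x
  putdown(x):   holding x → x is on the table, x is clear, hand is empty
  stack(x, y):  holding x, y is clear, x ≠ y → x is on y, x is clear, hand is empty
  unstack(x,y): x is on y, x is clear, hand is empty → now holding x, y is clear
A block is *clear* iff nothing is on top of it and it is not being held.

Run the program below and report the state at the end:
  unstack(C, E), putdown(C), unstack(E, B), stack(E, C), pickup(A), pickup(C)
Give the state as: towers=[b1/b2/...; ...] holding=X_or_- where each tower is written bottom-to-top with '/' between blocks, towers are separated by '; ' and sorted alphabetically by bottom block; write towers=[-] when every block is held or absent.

towers=[C/E; D/B] holding=A

step 1 (unstack(C, E)): towers=[A; D/B/E] holding=C
step 2 (putdown(C)): towers=[A; C; D/B/E] holding=-
step 3 (unstack(E, B)): towers=[A; C; D/B] holding=E
step 4 (stack(E, C)): towers=[A; C/E; D/B] holding=-
step 5 (pickup(A)): towers=[C/E; D/B] holding=A
step 6 (pickup(C)) [no-op]: towers=[C/E; D/B] holding=A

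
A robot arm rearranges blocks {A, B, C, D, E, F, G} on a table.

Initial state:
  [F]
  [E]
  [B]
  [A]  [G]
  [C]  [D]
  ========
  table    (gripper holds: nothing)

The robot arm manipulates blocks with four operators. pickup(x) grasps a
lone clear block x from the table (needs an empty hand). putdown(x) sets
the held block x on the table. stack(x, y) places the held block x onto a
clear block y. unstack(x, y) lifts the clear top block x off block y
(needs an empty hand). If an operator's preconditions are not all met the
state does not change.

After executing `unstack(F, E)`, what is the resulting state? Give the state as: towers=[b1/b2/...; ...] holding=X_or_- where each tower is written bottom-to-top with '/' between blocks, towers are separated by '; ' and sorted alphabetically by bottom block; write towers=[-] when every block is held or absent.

before: towers=[C/A/B/E/F; D/G] holding=-
pre[unstack(F, E)]: on(F,E) ✓, clear(F) ✓, handempty ✓
all met → apply unstack(F, E)
after:  towers=[C/A/B/E; D/G] holding=F

towers=[C/A/B/E; D/G] holding=F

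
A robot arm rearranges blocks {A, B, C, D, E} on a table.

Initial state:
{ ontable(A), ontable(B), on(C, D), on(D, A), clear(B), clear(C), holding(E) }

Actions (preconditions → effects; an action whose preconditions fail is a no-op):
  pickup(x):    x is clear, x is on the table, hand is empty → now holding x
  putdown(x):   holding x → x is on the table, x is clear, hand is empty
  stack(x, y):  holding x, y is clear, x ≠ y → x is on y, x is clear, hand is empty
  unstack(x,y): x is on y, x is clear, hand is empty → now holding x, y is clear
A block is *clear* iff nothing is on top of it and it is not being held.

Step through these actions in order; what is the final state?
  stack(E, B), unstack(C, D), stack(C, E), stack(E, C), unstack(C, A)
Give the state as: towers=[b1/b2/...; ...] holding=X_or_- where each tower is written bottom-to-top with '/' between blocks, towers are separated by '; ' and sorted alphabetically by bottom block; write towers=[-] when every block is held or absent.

step 1 (stack(E, B)): towers=[A/D/C; B/E] holding=-
step 2 (unstack(C, D)): towers=[A/D; B/E] holding=C
step 3 (stack(C, E)): towers=[A/D; B/E/C] holding=-
step 4 (stack(E, C)) [no-op]: towers=[A/D; B/E/C] holding=-
step 5 (unstack(C, A)) [no-op]: towers=[A/D; B/E/C] holding=-

towers=[A/D; B/E/C] holding=-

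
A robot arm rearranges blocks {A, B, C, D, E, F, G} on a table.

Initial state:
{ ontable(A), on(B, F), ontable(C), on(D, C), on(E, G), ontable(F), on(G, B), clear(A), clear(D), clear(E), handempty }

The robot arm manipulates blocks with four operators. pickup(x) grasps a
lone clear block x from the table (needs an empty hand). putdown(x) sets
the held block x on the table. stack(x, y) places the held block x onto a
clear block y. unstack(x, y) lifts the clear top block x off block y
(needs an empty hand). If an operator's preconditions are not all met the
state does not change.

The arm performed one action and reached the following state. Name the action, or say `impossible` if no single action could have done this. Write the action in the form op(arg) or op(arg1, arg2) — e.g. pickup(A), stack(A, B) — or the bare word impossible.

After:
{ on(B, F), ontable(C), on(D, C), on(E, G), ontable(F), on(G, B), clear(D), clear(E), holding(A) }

target: towers=[C/D; F/B/G/E] holding=A
     unstack(D, C) → towers=[A; C; F/B/G/E] holding=D
         pickup(A) → towers=[C/D; F/B/G/E] holding=A  ← match
     unstack(E, G) → towers=[A; C/D; F/B/G] holding=E

pickup(A)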